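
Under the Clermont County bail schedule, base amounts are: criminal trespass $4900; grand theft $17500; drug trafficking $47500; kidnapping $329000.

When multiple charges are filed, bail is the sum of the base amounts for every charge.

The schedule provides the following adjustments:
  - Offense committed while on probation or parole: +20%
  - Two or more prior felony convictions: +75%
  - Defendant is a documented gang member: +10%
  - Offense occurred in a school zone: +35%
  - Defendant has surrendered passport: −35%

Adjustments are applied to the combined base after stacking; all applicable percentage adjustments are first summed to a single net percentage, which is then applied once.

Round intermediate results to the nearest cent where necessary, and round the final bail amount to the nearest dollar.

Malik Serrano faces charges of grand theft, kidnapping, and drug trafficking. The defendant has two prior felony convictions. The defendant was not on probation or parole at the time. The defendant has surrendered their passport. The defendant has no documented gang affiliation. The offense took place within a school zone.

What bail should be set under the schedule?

Base amounts from the schedule: grand theft $17500; kidnapping $329000; drug trafficking $47500.
Stacking rule: sum of all bases. $17500 + $329000 + $47500 = $394000.
Net percentage adjustment: +75% +35% −35% = +75%. $394000 × 1.75 = $689500.

$689500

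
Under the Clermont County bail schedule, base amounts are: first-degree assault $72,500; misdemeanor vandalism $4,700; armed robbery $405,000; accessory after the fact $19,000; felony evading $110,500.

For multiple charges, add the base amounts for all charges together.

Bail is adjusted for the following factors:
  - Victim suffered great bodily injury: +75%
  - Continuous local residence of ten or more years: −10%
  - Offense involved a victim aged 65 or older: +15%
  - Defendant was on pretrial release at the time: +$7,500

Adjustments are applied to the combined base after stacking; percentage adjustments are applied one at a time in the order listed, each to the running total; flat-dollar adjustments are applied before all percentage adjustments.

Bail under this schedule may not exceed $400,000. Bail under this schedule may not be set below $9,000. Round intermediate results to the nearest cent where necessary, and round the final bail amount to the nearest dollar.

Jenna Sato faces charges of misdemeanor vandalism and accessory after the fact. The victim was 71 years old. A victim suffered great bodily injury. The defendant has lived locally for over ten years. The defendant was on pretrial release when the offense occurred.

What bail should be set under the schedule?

$56,511

Base amounts from the schedule: misdemeanor vandalism $4,700; accessory after the fact $19,000.
Stacking rule: sum of all bases. $4,700 + $19,000 = $23,700.
Defendant was on pretrial release at the time (+$7,500 flat): $23,700 + $7,500 = $31,200.
Victim suffered great bodily injury (+75%): $31,200 × 1.75 = $54,600.
Continuous local residence of ten or more years (−10%): $54,600 × 0.9 = $49,140.
Offense involved a victim aged 65 or older (+15%): $49,140 × 1.15 = $56,511.
$56,511 is within the $400,000 maximum.
$56,511 is at or above the $9,000 minimum.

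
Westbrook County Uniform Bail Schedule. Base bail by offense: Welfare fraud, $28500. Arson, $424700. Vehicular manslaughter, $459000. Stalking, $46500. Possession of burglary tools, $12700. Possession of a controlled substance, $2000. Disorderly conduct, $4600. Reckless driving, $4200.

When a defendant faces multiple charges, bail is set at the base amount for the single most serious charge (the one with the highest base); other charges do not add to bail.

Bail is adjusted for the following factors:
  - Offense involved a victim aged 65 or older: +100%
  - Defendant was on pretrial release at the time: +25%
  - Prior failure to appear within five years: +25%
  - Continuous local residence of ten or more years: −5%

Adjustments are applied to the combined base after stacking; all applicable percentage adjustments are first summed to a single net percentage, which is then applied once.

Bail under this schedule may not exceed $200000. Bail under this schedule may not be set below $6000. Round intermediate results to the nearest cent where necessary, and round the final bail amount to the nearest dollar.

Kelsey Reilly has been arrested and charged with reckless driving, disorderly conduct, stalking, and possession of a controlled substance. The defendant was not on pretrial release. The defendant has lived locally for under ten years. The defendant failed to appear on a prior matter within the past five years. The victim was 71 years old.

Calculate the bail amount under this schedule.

$104625

Base amounts from the schedule: reckless driving $4200; disorderly conduct $4600; stalking $46500; possession of a controlled substance $2000.
Stacking rule: use the highest base only. Highest is stalking at $46500. Combined base = $46500.
Net percentage adjustment: +100% +25% = +125%. $46500 × 2.25 = $104625.
$104625 is within the $200000 maximum.
$104625 is at or above the $6000 minimum.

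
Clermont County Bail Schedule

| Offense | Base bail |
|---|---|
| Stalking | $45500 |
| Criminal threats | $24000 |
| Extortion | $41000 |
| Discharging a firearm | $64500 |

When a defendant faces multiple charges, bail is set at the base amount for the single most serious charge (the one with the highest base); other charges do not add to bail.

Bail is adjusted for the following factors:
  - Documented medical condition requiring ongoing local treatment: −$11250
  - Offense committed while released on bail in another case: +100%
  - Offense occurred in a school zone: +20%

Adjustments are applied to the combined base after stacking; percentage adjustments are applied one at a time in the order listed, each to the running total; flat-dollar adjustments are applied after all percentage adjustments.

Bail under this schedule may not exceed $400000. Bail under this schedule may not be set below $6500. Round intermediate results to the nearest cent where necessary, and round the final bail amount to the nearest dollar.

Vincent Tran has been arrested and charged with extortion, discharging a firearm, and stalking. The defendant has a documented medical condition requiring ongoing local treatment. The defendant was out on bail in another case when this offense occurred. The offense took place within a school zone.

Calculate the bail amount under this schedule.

Base amounts from the schedule: extortion $41000; discharging a firearm $64500; stalking $45500.
Stacking rule: use the highest base only. Highest is discharging a firearm at $64500. Combined base = $64500.
Offense committed while released on bail in another case (+100%): $64500 × 2 = $129000.
Offense occurred in a school zone (+20%): $129000 × 1.2 = $154800.
Documented medical condition requiring ongoing local treatment (−$11250 flat): $154800 − $11250 = $143550.
$143550 is within the $400000 maximum.
$143550 is at or above the $6500 minimum.

$143550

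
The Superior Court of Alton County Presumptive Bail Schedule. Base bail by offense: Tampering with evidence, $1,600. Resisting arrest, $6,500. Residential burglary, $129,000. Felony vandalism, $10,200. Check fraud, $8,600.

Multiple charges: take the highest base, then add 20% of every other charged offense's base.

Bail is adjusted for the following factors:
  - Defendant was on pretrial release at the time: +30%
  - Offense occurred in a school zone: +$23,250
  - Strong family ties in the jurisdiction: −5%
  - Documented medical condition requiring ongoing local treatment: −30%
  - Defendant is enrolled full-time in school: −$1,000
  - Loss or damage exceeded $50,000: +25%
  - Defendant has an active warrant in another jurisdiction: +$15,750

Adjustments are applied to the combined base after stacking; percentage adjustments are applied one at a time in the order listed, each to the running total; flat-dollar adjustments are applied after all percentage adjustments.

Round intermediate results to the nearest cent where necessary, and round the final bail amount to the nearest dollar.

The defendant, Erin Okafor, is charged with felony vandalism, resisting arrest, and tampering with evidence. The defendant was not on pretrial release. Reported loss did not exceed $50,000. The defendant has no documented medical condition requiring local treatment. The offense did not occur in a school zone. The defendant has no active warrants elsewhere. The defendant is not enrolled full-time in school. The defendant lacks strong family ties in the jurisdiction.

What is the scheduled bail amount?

$11,820

Base amounts from the schedule: felony vandalism $10,200; resisting arrest $6,500; tampering with evidence $1,600.
Stacking rule: highest base plus 20% of each additional charge. Highest is felony vandalism at $10,200. Additional: $6,500 × 20% = $1,300; $1,600 × 20% = $320. Combined base = $10,200 + $1,620 = $11,820.
No adjustment factors apply to this defendant.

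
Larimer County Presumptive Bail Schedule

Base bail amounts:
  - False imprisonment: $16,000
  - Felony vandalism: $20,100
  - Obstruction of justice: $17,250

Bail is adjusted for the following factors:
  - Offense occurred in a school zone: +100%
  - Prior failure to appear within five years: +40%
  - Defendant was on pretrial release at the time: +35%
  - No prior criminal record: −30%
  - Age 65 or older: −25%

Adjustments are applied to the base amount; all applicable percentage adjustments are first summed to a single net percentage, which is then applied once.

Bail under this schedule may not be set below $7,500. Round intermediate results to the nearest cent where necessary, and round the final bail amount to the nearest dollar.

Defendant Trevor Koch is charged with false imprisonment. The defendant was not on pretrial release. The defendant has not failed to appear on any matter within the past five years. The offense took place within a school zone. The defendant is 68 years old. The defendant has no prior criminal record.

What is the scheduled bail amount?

$23,200

Base amounts from the schedule: false imprisonment $16,000.
Single charge. Combined base = $16,000.
Net percentage adjustment: +100% −30% −25% = +45%. $16,000 × 1.45 = $23,200.
$23,200 is at or above the $7,500 minimum.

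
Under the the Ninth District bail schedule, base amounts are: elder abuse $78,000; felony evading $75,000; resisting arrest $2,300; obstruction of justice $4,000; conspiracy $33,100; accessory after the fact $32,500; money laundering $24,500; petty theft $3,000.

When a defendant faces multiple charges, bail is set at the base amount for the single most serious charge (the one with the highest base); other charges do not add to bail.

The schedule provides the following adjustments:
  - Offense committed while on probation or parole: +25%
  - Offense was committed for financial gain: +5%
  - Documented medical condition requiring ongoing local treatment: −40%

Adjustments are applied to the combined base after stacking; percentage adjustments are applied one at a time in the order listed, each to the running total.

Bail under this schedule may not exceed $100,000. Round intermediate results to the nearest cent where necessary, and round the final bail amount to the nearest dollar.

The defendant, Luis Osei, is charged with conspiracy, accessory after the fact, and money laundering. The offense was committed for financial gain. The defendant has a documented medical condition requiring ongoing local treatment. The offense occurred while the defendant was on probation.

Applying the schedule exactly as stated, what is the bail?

Base amounts from the schedule: conspiracy $33,100; accessory after the fact $32,500; money laundering $24,500.
Stacking rule: use the highest base only. Highest is conspiracy at $33,100. Combined base = $33,100.
Offense committed while on probation or parole (+25%): $33,100 × 1.25 = $41,375.
Offense was committed for financial gain (+5%): $41,375 × 1.05 = $43,443.75.
Documented medical condition requiring ongoing local treatment (−40%): $43,443.75 × 0.6 = $26,066.25.
$26,066.25 is within the $100,000 maximum.
Rounded to the nearest dollar: $26,066.

$26,066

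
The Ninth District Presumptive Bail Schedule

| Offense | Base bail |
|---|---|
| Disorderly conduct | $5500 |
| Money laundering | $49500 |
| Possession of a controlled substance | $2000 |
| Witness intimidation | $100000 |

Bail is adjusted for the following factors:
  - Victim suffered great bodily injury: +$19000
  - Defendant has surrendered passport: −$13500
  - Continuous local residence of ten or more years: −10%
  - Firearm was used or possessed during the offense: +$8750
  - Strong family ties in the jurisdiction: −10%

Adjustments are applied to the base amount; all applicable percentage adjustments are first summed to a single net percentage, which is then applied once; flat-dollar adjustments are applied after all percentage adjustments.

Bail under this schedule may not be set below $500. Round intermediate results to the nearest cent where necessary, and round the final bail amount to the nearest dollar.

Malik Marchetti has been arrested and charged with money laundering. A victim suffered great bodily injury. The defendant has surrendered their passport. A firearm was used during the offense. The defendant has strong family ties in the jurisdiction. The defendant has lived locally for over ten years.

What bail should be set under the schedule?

$53850

Base amounts from the schedule: money laundering $49500.
Single charge. Combined base = $49500.
Net percentage adjustment: −10% −10% = −20%. $49500 × 0.8 = $39600.
Victim suffered great bodily injury (+$19000 flat): $39600 + $19000 = $58600.
Defendant has surrendered passport (−$13500 flat): $58600 − $13500 = $45100.
Firearm was used or possessed during the offense (+$8750 flat): $45100 + $8750 = $53850.
$53850 is at or above the $500 minimum.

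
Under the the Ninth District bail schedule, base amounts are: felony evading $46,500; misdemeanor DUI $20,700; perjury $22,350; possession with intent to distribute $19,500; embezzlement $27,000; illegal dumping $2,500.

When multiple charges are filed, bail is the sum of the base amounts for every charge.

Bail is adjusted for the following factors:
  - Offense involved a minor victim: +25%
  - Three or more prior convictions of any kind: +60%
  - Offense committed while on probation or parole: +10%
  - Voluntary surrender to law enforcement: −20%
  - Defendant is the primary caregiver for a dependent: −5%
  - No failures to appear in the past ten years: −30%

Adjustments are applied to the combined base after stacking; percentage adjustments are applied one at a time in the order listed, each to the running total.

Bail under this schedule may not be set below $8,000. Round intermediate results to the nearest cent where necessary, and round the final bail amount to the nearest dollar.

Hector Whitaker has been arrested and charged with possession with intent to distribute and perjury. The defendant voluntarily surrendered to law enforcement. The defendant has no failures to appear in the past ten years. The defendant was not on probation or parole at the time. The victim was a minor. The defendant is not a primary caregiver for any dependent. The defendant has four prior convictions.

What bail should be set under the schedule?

$46,872

Base amounts from the schedule: possession with intent to distribute $19,500; perjury $22,350.
Stacking rule: sum of all bases. $19,500 + $22,350 = $41,850.
Offense involved a minor victim (+25%): $41,850 × 1.25 = $52,312.50.
Three or more prior convictions of any kind (+60%): $52,312.50 × 1.6 = $83,700.
Voluntary surrender to law enforcement (−20%): $83,700 × 0.8 = $66,960.
No failures to appear in the past ten years (−30%): $66,960 × 0.7 = $46,872.
$46,872 is at or above the $8,000 minimum.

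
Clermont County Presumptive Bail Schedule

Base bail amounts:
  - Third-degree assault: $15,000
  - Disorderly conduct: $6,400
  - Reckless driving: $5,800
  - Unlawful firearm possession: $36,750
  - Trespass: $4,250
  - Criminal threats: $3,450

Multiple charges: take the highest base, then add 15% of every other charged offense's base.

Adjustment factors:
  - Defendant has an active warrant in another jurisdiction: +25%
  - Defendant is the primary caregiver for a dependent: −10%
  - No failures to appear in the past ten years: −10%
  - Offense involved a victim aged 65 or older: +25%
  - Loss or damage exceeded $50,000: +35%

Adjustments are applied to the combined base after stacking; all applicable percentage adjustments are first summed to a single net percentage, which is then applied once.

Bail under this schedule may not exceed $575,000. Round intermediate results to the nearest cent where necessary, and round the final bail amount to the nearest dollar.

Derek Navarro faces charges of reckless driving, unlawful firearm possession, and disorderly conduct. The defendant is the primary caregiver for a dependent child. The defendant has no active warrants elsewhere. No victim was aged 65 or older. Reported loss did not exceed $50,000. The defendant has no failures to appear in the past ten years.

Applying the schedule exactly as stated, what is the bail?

$30,864

Base amounts from the schedule: reckless driving $5,800; unlawful firearm possession $36,750; disorderly conduct $6,400.
Stacking rule: highest base plus 15% of each additional charge. Highest is unlawful firearm possession at $36,750. Additional: $5,800 × 15% = $870; $6,400 × 15% = $960. Combined base = $36,750 + $1,830 = $38,580.
Net percentage adjustment: −10% −10% = −20%. $38,580 × 0.8 = $30,864.
$30,864 is within the $575,000 maximum.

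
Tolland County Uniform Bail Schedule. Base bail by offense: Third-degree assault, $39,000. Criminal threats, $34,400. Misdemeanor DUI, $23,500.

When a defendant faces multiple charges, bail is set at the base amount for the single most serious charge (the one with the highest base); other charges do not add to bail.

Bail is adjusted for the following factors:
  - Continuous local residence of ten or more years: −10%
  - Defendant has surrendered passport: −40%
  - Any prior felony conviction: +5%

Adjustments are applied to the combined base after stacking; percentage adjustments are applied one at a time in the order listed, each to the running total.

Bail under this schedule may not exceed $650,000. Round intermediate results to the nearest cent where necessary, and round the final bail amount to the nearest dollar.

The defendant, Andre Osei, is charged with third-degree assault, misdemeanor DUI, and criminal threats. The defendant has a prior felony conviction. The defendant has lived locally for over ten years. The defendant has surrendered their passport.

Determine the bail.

Base amounts from the schedule: third-degree assault $39,000; misdemeanor DUI $23,500; criminal threats $34,400.
Stacking rule: use the highest base only. Highest is third-degree assault at $39,000. Combined base = $39,000.
Continuous local residence of ten or more years (−10%): $39,000 × 0.9 = $35,100.
Defendant has surrendered passport (−40%): $35,100 × 0.6 = $21,060.
Any prior felony conviction (+5%): $21,060 × 1.05 = $22,113.
$22,113 is within the $650,000 maximum.

$22,113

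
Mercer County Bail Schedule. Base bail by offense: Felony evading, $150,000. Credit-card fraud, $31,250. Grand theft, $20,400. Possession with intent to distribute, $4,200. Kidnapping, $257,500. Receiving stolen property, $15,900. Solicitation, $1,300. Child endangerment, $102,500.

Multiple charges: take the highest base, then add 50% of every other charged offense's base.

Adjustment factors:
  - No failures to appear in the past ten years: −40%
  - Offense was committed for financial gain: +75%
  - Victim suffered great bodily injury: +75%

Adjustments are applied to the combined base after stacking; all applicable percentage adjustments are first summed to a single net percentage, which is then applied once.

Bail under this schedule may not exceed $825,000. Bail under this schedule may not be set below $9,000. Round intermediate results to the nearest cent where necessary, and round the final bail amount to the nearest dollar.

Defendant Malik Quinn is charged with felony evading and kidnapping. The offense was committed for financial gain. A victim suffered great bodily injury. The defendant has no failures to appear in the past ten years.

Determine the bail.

Base amounts from the schedule: felony evading $150,000; kidnapping $257,500.
Stacking rule: highest base plus 50% of each additional charge. Highest is kidnapping at $257,500. Additional: $150,000 × 50% = $75,000. Combined base = $257,500 + $75,000 = $332,500.
Net percentage adjustment: −40% +75% +75% = +110%. $332,500 × 2.1 = $698,250.
$698,250 is within the $825,000 maximum.
$698,250 is at or above the $9,000 minimum.

$698,250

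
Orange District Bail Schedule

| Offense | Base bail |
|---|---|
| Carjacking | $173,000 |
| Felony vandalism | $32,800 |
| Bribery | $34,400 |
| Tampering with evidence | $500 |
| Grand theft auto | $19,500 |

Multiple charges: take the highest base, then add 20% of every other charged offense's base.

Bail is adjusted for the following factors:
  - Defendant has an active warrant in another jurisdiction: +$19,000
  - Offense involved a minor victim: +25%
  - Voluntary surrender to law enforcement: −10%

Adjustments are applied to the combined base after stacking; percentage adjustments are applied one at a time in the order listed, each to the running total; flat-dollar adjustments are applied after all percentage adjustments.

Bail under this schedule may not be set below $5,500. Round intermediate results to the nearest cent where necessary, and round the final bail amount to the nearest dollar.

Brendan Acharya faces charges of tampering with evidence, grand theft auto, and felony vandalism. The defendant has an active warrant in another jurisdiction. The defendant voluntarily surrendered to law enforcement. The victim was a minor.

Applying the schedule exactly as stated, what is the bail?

Base amounts from the schedule: tampering with evidence $500; grand theft auto $19,500; felony vandalism $32,800.
Stacking rule: highest base plus 20% of each additional charge. Highest is felony vandalism at $32,800. Additional: $500 × 20% = $100; $19,500 × 20% = $3,900. Combined base = $32,800 + $4,000 = $36,800.
Offense involved a minor victim (+25%): $36,800 × 1.25 = $46,000.
Voluntary surrender to law enforcement (−10%): $46,000 × 0.9 = $41,400.
Defendant has an active warrant in another jurisdiction (+$19,000 flat): $41,400 + $19,000 = $60,400.
$60,400 is at or above the $5,500 minimum.

$60,400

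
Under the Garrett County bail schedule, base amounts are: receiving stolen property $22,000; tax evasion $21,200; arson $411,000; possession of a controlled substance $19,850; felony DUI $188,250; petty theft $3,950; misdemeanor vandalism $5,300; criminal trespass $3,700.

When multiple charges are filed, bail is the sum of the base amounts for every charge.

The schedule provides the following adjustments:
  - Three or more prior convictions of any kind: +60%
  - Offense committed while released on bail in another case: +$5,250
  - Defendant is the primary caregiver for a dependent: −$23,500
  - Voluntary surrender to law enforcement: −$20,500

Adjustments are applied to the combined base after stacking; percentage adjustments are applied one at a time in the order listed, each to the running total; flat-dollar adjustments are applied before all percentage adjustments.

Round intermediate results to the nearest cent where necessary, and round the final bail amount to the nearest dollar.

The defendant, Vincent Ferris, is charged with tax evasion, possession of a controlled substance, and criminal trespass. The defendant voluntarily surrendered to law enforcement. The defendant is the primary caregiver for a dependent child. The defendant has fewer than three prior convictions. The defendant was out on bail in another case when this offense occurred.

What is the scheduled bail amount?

Base amounts from the schedule: tax evasion $21,200; possession of a controlled substance $19,850; criminal trespass $3,700.
Stacking rule: sum of all bases. $21,200 + $19,850 + $3,700 = $44,750.
Offense committed while released on bail in another case (+$5,250 flat): $44,750 + $5,250 = $50,000.
Defendant is the primary caregiver for a dependent (−$23,500 flat): $50,000 − $23,500 = $26,500.
Voluntary surrender to law enforcement (−$20,500 flat): $26,500 − $20,500 = $6,000.

$6,000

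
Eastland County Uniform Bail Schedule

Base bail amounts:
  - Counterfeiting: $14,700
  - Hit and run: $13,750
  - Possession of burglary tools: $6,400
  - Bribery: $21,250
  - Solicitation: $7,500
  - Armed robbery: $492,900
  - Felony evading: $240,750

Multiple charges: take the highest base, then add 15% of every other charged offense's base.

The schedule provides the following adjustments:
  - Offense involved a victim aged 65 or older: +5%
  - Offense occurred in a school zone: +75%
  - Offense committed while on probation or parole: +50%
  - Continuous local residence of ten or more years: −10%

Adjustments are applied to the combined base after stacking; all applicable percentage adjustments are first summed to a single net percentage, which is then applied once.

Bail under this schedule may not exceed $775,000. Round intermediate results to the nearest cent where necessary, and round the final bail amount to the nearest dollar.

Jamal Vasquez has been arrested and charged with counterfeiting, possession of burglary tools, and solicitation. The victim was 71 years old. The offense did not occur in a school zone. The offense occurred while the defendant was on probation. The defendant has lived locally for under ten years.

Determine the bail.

Base amounts from the schedule: counterfeiting $14,700; possession of burglary tools $6,400; solicitation $7,500.
Stacking rule: highest base plus 15% of each additional charge. Highest is counterfeiting at $14,700. Additional: $6,400 × 15% = $960; $7,500 × 15% = $1,125. Combined base = $14,700 + $2,085 = $16,785.
Net percentage adjustment: +5% +50% = +55%. $16,785 × 1.55 = $26,016.75.
$26,016.75 is within the $775,000 maximum.
Rounded to the nearest dollar: $26,017.

$26,017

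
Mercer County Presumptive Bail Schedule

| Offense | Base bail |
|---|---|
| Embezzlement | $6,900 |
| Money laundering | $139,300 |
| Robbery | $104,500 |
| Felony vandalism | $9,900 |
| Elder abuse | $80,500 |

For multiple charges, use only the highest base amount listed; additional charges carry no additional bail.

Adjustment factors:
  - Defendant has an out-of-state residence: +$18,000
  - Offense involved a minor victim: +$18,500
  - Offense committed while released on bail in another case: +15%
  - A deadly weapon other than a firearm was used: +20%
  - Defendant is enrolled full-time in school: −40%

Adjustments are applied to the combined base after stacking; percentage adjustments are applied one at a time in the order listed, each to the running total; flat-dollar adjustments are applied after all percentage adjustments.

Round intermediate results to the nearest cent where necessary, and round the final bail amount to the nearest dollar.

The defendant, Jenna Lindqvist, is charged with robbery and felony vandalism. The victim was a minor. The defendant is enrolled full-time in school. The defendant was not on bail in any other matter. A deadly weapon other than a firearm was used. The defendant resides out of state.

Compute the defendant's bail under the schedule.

$111,740

Base amounts from the schedule: robbery $104,500; felony vandalism $9,900.
Stacking rule: use the highest base only. Highest is robbery at $104,500. Combined base = $104,500.
A deadly weapon other than a firearm was used (+20%): $104,500 × 1.2 = $125,400.
Defendant is enrolled full-time in school (−40%): $125,400 × 0.6 = $75,240.
Defendant has an out-of-state residence (+$18,000 flat): $75,240 + $18,000 = $93,240.
Offense involved a minor victim (+$18,500 flat): $93,240 + $18,500 = $111,740.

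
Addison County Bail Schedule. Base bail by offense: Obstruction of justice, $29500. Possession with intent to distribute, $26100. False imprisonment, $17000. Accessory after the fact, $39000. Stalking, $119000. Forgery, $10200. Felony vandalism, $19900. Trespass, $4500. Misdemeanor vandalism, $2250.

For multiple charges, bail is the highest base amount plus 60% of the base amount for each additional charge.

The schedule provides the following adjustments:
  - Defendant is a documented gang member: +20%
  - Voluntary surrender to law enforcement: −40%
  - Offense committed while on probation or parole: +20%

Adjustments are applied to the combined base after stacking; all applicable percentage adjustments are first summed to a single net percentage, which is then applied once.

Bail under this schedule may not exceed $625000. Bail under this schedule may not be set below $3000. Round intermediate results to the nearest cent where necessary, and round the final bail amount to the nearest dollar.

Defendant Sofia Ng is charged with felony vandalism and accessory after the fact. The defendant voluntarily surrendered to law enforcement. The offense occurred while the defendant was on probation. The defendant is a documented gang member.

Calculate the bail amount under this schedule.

$50940

Base amounts from the schedule: felony vandalism $19900; accessory after the fact $39000.
Stacking rule: highest base plus 60% of each additional charge. Highest is accessory after the fact at $39000. Additional: $19900 × 60% = $11940. Combined base = $39000 + $11940 = $50940.
Net percentage adjustment: +20% −40% +20% = +0%. $50940 × 1 = $50940.
$50940 is within the $625000 maximum.
$50940 is at or above the $3000 minimum.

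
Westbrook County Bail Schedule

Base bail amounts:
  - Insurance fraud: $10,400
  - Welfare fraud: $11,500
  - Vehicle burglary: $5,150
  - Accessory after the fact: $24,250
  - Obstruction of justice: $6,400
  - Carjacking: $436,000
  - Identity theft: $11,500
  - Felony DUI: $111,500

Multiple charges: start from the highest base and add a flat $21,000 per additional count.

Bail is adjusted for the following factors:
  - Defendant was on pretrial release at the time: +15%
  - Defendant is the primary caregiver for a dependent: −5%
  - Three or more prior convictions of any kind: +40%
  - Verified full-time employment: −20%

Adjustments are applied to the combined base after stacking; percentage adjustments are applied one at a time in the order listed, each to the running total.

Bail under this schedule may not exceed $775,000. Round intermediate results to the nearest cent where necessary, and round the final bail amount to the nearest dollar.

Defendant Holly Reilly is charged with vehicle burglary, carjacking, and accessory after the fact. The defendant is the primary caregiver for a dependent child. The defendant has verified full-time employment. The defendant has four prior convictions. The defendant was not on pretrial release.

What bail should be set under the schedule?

Base amounts from the schedule: vehicle burglary $5,150; carjacking $436,000; accessory after the fact $24,250.
Stacking rule: highest base plus $21,000 per additional charge. Highest is carjacking at $436,000; 2 additional charges → +$42,000. Combined base = $478,000.
Defendant is the primary caregiver for a dependent (−5%): $478,000 × 0.95 = $454,100.
Three or more prior convictions of any kind (+40%): $454,100 × 1.4 = $635,740.
Verified full-time employment (−20%): $635,740 × 0.8 = $508,592.
$508,592 is within the $775,000 maximum.

$508,592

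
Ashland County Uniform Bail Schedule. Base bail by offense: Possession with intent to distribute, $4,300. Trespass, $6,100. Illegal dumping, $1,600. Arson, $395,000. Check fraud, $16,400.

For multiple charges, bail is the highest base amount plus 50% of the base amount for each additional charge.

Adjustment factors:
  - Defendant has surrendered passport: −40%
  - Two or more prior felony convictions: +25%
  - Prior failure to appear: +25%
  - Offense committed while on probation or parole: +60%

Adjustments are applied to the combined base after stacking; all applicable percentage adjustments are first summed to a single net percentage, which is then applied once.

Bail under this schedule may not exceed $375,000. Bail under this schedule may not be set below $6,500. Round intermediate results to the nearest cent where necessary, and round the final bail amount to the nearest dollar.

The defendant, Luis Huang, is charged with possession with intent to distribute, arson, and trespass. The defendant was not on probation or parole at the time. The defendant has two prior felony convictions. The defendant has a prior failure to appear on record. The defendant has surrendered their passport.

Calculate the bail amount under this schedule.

$375,000

Base amounts from the schedule: possession with intent to distribute $4,300; arson $395,000; trespass $6,100.
Stacking rule: highest base plus 50% of each additional charge. Highest is arson at $395,000. Additional: $4,300 × 50% = $2,150; $6,100 × 50% = $3,050. Combined base = $395,000 + $5,200 = $400,200.
Net percentage adjustment: −40% +25% +25% = +10%. $400,200 × 1.1 = $440,220.
Result $440,220 exceeds the maximum of $375,000; bail is capped at $375,000.
$375,000 is at or above the $6,500 minimum.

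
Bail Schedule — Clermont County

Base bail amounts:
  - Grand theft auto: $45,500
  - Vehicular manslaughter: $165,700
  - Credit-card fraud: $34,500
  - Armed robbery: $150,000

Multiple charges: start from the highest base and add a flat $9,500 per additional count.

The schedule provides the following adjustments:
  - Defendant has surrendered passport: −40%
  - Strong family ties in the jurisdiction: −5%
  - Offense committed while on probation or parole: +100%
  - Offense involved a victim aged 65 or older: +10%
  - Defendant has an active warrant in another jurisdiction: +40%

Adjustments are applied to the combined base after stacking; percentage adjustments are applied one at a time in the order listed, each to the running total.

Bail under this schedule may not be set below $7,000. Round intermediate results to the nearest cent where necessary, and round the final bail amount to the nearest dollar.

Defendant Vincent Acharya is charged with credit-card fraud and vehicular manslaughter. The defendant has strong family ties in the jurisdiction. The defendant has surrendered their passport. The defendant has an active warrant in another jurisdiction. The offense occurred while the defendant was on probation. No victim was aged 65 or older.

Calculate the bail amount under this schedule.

$279,619

Base amounts from the schedule: credit-card fraud $34,500; vehicular manslaughter $165,700.
Stacking rule: highest base plus $9,500 per additional charge. Highest is vehicular manslaughter at $165,700; 1 additional charge → +$9,500. Combined base = $175,200.
Defendant has surrendered passport (−40%): $175,200 × 0.6 = $105,120.
Strong family ties in the jurisdiction (−5%): $105,120 × 0.95 = $99,864.
Offense committed while on probation or parole (+100%): $99,864 × 2 = $199,728.
Defendant has an active warrant in another jurisdiction (+40%): $199,728 × 1.4 = $279,619.20.
$279,619.20 is at or above the $7,000 minimum.
Rounded to the nearest dollar: $279,619.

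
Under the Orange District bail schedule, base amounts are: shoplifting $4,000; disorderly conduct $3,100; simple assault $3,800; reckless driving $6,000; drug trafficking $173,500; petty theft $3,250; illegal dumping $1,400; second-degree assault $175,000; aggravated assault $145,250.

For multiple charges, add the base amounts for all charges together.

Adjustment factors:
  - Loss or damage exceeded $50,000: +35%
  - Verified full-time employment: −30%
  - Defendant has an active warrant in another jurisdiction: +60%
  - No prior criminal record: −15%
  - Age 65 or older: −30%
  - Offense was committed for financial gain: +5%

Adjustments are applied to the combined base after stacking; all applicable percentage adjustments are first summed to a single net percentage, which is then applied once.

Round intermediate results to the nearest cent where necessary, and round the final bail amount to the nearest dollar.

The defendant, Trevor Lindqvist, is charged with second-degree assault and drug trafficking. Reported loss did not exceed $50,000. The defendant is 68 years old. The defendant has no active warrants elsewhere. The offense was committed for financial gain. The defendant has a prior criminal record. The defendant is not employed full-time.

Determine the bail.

Base amounts from the schedule: second-degree assault $175,000; drug trafficking $173,500.
Stacking rule: sum of all bases. $175,000 + $173,500 = $348,500.
Net percentage adjustment: −30% +5% = −25%. $348,500 × 0.75 = $261,375.

$261,375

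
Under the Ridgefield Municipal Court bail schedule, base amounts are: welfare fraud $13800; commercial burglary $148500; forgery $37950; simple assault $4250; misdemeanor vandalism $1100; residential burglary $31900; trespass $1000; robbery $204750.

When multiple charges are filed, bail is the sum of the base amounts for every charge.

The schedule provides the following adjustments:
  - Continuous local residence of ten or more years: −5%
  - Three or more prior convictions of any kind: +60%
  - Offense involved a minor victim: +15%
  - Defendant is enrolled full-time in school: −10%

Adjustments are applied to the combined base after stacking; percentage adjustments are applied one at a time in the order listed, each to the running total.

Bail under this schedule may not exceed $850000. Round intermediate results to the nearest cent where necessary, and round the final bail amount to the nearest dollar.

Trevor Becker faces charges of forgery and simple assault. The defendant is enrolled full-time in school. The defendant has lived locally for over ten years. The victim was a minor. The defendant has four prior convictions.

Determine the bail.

$66389

Base amounts from the schedule: forgery $37950; simple assault $4250.
Stacking rule: sum of all bases. $37950 + $4250 = $42200.
Continuous local residence of ten or more years (−5%): $42200 × 0.95 = $40090.
Three or more prior convictions of any kind (+60%): $40090 × 1.6 = $64144.
Offense involved a minor victim (+15%): $64144 × 1.15 = $73765.60.
Defendant is enrolled full-time in school (−10%): $73765.60 × 0.9 = $66389.04.
$66389.04 is within the $850000 maximum.
Rounded to the nearest dollar: $66389.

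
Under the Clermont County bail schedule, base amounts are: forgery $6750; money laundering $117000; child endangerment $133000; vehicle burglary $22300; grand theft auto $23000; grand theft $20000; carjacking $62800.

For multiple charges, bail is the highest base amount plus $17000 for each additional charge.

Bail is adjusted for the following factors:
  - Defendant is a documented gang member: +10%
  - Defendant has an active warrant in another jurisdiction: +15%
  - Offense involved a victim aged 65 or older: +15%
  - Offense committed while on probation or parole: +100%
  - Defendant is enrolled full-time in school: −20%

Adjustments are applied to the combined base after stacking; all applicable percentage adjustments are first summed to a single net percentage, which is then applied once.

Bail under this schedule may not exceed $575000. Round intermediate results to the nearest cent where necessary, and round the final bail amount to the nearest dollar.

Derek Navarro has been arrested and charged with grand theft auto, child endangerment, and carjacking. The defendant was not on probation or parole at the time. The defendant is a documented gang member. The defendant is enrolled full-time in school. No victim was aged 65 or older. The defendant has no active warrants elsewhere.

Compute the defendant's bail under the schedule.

Base amounts from the schedule: grand theft auto $23000; child endangerment $133000; carjacking $62800.
Stacking rule: highest base plus $17000 per additional charge. Highest is child endangerment at $133000; 2 additional charges → +$34000. Combined base = $167000.
Net percentage adjustment: +10% −20% = −10%. $167000 × 0.9 = $150300.
$150300 is within the $575000 maximum.

$150300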